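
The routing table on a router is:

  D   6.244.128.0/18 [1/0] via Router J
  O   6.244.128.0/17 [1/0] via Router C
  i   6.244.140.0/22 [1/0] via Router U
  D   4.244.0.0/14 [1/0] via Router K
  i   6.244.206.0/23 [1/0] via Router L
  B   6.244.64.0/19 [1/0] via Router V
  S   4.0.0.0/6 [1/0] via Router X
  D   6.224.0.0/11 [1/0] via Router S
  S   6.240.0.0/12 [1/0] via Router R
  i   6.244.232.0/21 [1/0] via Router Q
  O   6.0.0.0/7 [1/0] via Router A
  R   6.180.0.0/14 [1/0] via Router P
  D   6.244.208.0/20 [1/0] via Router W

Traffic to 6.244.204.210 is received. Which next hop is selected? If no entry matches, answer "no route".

Router C

Routes whose prefix contains 6.244.204.210:
  4.0.0.0/6 (4.0.0.0 - 7.255.255.255) -> Router X
  6.0.0.0/7 (6.0.0.0 - 7.255.255.255) -> Router A
  6.224.0.0/11 (6.224.0.0 - 6.255.255.255) -> Router S
  6.240.0.0/12 (6.240.0.0 - 6.255.255.255) -> Router R
  6.244.128.0/17 (6.244.128.0 - 6.244.255.255) -> Router C
More-specific entries that do NOT match:
  6.244.206.0/23 (6.244.206.0 - 6.244.207.255) does not contain 6.244.204.210
  6.244.140.0/22 (6.244.140.0 - 6.244.143.255) does not contain 6.244.204.210
  6.244.232.0/21 (6.244.232.0 - 6.244.239.255) does not contain 6.244.204.210
  6.244.208.0/20 (6.244.208.0 - 6.244.223.255) does not contain 6.244.204.210
  6.244.64.0/19 (6.244.64.0 - 6.244.95.255) does not contain 6.244.204.210
  6.244.128.0/18 (6.244.128.0 - 6.244.191.255) does not contain 6.244.204.210
Longest matching prefix is /17 -> next hop Router C.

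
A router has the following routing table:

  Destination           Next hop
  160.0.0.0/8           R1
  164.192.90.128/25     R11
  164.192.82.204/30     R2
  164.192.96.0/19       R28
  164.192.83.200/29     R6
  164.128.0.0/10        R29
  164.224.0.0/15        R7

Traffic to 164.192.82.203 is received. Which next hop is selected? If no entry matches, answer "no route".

no route

No entry's prefix contains 164.192.82.203; there is no default route.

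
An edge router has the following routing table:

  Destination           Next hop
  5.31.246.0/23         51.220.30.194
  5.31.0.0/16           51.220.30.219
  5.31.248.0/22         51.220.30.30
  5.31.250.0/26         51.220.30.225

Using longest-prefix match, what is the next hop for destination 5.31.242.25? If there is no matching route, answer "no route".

51.220.30.219

Routes whose prefix contains 5.31.242.25:
  5.31.0.0/16 (5.31.0.0 - 5.31.255.255) -> 51.220.30.219
More-specific entries that do NOT match:
  5.31.250.0/26 (5.31.250.0 - 5.31.250.63) does not contain 5.31.242.25
  5.31.246.0/23 (5.31.246.0 - 5.31.247.255) does not contain 5.31.242.25
  5.31.248.0/22 (5.31.248.0 - 5.31.251.255) does not contain 5.31.242.25
Longest matching prefix is /16 -> next hop 51.220.30.219.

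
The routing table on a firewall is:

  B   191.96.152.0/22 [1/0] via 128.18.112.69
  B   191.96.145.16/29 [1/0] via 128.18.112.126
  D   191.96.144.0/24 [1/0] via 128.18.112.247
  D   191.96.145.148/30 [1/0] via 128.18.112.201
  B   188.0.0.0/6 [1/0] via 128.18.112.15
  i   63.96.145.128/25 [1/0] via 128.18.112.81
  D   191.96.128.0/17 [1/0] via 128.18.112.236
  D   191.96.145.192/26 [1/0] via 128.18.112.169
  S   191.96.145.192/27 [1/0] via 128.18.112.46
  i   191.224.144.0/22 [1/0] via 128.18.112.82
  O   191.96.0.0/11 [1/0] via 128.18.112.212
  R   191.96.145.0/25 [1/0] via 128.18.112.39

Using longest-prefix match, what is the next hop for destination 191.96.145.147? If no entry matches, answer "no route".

128.18.112.236

Routes whose prefix contains 191.96.145.147:
  188.0.0.0/6 (188.0.0.0 - 191.255.255.255) -> 128.18.112.15
  191.96.0.0/11 (191.96.0.0 - 191.127.255.255) -> 128.18.112.212
  191.96.128.0/17 (191.96.128.0 - 191.96.255.255) -> 128.18.112.236
More-specific entries that do NOT match:
  191.96.145.148/30 (191.96.145.148 - 191.96.145.151) does not contain 191.96.145.147
  191.96.145.16/29 (191.96.145.16 - 191.96.145.23) does not contain 191.96.145.147
  191.96.145.192/27 (191.96.145.192 - 191.96.145.223) does not contain 191.96.145.147
  191.96.145.192/26 (191.96.145.192 - 191.96.145.255) does not contain 191.96.145.147
  63.96.145.128/25 (63.96.145.128 - 63.96.145.255) does not contain 191.96.145.147
  191.96.145.0/25 (191.96.145.0 - 191.96.145.127) does not contain 191.96.145.147
  191.96.144.0/24 (191.96.144.0 - 191.96.144.255) does not contain 191.96.145.147
  191.96.152.0/22 (191.96.152.0 - 191.96.155.255) does not contain 191.96.145.147
  191.224.144.0/22 (191.224.144.0 - 191.224.147.255) does not contain 191.96.145.147
Longest matching prefix is /17 -> next hop 128.18.112.236.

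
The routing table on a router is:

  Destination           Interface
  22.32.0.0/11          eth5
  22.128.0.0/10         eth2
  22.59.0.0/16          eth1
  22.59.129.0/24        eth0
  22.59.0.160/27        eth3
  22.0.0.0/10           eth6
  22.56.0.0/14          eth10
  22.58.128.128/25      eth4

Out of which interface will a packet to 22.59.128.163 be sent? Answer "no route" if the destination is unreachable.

eth1

Routes whose prefix contains 22.59.128.163:
  22.0.0.0/10 (22.0.0.0 - 22.63.255.255) -> eth6
  22.32.0.0/11 (22.32.0.0 - 22.63.255.255) -> eth5
  22.56.0.0/14 (22.56.0.0 - 22.59.255.255) -> eth10
  22.59.0.0/16 (22.59.0.0 - 22.59.255.255) -> eth1
More-specific entries that do NOT match:
  22.59.0.160/27 (22.59.0.160 - 22.59.0.191) does not contain 22.59.128.163
  22.58.128.128/25 (22.58.128.128 - 22.58.128.255) does not contain 22.59.128.163
  22.59.129.0/24 (22.59.129.0 - 22.59.129.255) does not contain 22.59.128.163
Longest matching prefix is /16 -> interface eth1.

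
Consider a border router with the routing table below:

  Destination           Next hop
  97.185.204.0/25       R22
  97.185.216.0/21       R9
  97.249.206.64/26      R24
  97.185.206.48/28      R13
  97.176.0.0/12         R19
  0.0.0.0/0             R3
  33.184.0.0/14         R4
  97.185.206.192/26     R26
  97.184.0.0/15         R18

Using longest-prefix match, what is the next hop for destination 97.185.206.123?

R18

Routes whose prefix contains 97.185.206.123:
  0.0.0.0/0 (default, matches everything) -> R3
  97.176.0.0/12 (97.176.0.0 - 97.191.255.255) -> R19
  97.184.0.0/15 (97.184.0.0 - 97.185.255.255) -> R18
More-specific entries that do NOT match:
  97.185.206.48/28 (97.185.206.48 - 97.185.206.63) does not contain 97.185.206.123
  97.249.206.64/26 (97.249.206.64 - 97.249.206.127) does not contain 97.185.206.123
  97.185.206.192/26 (97.185.206.192 - 97.185.206.255) does not contain 97.185.206.123
  97.185.204.0/25 (97.185.204.0 - 97.185.204.127) does not contain 97.185.206.123
  97.185.216.0/21 (97.185.216.0 - 97.185.223.255) does not contain 97.185.206.123
Longest matching prefix is /15 -> next hop R18.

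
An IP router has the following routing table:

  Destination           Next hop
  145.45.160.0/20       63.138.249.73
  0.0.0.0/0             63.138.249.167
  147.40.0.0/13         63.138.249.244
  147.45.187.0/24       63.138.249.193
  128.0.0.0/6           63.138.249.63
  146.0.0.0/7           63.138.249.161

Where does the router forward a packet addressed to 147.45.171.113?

Routes whose prefix contains 147.45.171.113:
  0.0.0.0/0 (default, matches everything) -> 63.138.249.167
  146.0.0.0/7 (146.0.0.0 - 147.255.255.255) -> 63.138.249.161
  147.40.0.0/13 (147.40.0.0 - 147.47.255.255) -> 63.138.249.244
More-specific entries that do NOT match:
  147.45.187.0/24 (147.45.187.0 - 147.45.187.255) does not contain 147.45.171.113
  145.45.160.0/20 (145.45.160.0 - 145.45.175.255) does not contain 147.45.171.113
Longest matching prefix is /13 -> next hop 63.138.249.244.

63.138.249.244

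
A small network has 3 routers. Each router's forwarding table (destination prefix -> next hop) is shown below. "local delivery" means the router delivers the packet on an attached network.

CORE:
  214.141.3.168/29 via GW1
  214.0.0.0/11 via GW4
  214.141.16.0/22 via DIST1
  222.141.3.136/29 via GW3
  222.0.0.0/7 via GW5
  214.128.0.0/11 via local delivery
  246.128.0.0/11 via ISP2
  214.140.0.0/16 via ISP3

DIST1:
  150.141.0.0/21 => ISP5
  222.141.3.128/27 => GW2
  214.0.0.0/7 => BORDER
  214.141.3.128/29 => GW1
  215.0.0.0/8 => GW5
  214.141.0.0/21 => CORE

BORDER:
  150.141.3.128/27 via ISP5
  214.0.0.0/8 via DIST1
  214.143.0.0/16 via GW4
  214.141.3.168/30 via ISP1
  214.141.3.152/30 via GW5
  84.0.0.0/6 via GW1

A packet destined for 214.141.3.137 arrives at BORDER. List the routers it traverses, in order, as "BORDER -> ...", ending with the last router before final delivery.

BORDER -> DIST1 -> CORE

At BORDER: longest match for 214.141.3.137 is 214.0.0.0/8 -> DIST1
At DIST1: longest match for 214.141.3.137 is 214.141.0.0/21 -> CORE
At CORE: longest match for 214.141.3.137 is 214.128.0.0/11 -> local delivery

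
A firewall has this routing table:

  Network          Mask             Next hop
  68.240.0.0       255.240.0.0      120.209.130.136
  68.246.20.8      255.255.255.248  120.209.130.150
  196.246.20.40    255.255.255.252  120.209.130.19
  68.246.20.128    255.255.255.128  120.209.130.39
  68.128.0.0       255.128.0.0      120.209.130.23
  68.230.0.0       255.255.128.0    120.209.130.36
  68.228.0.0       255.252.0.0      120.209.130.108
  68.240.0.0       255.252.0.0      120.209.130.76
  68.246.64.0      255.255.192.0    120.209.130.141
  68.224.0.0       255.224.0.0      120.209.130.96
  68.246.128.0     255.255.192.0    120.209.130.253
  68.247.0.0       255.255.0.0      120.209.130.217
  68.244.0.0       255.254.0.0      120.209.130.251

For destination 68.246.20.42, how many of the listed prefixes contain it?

Prefixes containing 68.246.20.42:
  68.128.0.0/9 (68.128.0.0 - 68.255.255.255)
  68.224.0.0/11 (68.224.0.0 - 68.255.255.255)
  68.240.0.0/12 (68.240.0.0 - 68.255.255.255)
Total matching entries: 3.

3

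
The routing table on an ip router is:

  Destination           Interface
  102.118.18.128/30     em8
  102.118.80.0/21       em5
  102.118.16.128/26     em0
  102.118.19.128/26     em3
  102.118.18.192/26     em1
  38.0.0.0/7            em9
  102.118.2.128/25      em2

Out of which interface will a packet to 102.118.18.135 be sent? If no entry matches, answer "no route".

no route

No entry's prefix contains 102.118.18.135; there is no default route.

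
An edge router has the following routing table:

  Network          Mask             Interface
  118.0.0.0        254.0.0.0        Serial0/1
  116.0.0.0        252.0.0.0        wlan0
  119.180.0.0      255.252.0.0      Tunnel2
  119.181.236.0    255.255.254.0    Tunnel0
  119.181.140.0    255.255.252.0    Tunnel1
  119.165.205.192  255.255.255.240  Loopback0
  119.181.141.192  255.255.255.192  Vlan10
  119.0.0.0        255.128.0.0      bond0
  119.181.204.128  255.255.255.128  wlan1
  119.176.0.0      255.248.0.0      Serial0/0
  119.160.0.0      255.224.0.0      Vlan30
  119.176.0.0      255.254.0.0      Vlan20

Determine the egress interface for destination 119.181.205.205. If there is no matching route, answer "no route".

Tunnel2

Routes whose prefix contains 119.181.205.205:
  116.0.0.0/6 (116.0.0.0 - 119.255.255.255) -> wlan0
  118.0.0.0/7 (118.0.0.0 - 119.255.255.255) -> Serial0/1
  119.160.0.0/11 (119.160.0.0 - 119.191.255.255) -> Vlan30
  119.176.0.0/13 (119.176.0.0 - 119.183.255.255) -> Serial0/0
  119.180.0.0/14 (119.180.0.0 - 119.183.255.255) -> Tunnel2
More-specific entries that do NOT match:
  119.165.205.192/28 (119.165.205.192 - 119.165.205.207) does not contain 119.181.205.205
  119.181.141.192/26 (119.181.141.192 - 119.181.141.255) does not contain 119.181.205.205
  119.181.204.128/25 (119.181.204.128 - 119.181.204.255) does not contain 119.181.205.205
  119.181.236.0/23 (119.181.236.0 - 119.181.237.255) does not contain 119.181.205.205
  119.181.140.0/22 (119.181.140.0 - 119.181.143.255) does not contain 119.181.205.205
  119.176.0.0/15 (119.176.0.0 - 119.177.255.255) does not contain 119.181.205.205
Longest matching prefix is /14 -> interface Tunnel2.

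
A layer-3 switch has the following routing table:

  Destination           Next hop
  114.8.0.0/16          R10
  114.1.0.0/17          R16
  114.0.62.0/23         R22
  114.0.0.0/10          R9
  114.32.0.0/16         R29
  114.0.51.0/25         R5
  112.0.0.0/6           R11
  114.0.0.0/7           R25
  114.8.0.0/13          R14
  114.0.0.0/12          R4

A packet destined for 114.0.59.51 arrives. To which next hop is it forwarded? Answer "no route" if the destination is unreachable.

R4

Routes whose prefix contains 114.0.59.51:
  112.0.0.0/6 (112.0.0.0 - 115.255.255.255) -> R11
  114.0.0.0/7 (114.0.0.0 - 115.255.255.255) -> R25
  114.0.0.0/10 (114.0.0.0 - 114.63.255.255) -> R9
  114.0.0.0/12 (114.0.0.0 - 114.15.255.255) -> R4
More-specific entries that do NOT match:
  114.0.51.0/25 (114.0.51.0 - 114.0.51.127) does not contain 114.0.59.51
  114.0.62.0/23 (114.0.62.0 - 114.0.63.255) does not contain 114.0.59.51
  114.1.0.0/17 (114.1.0.0 - 114.1.127.255) does not contain 114.0.59.51
  114.8.0.0/16 (114.8.0.0 - 114.8.255.255) does not contain 114.0.59.51
  114.32.0.0/16 (114.32.0.0 - 114.32.255.255) does not contain 114.0.59.51
  114.8.0.0/13 (114.8.0.0 - 114.15.255.255) does not contain 114.0.59.51
Longest matching prefix is /12 -> next hop R4.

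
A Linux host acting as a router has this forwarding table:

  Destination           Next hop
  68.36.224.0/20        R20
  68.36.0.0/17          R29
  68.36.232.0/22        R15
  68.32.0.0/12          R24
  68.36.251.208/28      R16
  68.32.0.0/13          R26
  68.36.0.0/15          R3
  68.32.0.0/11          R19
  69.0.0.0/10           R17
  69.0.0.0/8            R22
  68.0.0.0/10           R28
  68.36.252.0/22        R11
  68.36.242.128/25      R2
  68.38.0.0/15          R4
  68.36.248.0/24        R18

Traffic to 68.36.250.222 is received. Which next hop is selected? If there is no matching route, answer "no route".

R3

Routes whose prefix contains 68.36.250.222:
  68.0.0.0/10 (68.0.0.0 - 68.63.255.255) -> R28
  68.32.0.0/11 (68.32.0.0 - 68.63.255.255) -> R19
  68.32.0.0/12 (68.32.0.0 - 68.47.255.255) -> R24
  68.32.0.0/13 (68.32.0.0 - 68.39.255.255) -> R26
  68.36.0.0/15 (68.36.0.0 - 68.37.255.255) -> R3
More-specific entries that do NOT match:
  68.36.251.208/28 (68.36.251.208 - 68.36.251.223) does not contain 68.36.250.222
  68.36.242.128/25 (68.36.242.128 - 68.36.242.255) does not contain 68.36.250.222
  68.36.248.0/24 (68.36.248.0 - 68.36.248.255) does not contain 68.36.250.222
  68.36.232.0/22 (68.36.232.0 - 68.36.235.255) does not contain 68.36.250.222
  68.36.252.0/22 (68.36.252.0 - 68.36.255.255) does not contain 68.36.250.222
  68.36.224.0/20 (68.36.224.0 - 68.36.239.255) does not contain 68.36.250.222
  68.36.0.0/17 (68.36.0.0 - 68.36.127.255) does not contain 68.36.250.222
Longest matching prefix is /15 -> next hop R3.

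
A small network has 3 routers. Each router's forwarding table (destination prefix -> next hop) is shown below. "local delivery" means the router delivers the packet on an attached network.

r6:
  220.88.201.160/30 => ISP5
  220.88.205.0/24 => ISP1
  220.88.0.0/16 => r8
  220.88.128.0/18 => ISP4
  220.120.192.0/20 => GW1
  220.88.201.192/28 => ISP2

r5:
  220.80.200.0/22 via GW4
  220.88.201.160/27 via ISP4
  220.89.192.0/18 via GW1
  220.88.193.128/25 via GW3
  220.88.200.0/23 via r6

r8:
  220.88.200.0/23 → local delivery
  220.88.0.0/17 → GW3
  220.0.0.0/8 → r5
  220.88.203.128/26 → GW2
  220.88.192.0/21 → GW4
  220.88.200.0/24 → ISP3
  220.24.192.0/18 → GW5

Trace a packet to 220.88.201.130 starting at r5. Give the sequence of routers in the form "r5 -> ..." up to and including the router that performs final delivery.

At r5: longest match for 220.88.201.130 is 220.88.200.0/23 -> r6
At r6: longest match for 220.88.201.130 is 220.88.0.0/16 -> r8
At r8: longest match for 220.88.201.130 is 220.88.200.0/23 -> local delivery

r5 -> r6 -> r8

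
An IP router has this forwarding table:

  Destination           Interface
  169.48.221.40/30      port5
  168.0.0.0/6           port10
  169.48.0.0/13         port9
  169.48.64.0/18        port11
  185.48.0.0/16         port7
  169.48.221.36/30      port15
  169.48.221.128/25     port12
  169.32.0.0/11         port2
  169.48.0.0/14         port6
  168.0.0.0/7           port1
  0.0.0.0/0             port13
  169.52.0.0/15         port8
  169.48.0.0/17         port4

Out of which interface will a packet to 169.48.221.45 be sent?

Routes whose prefix contains 169.48.221.45:
  0.0.0.0/0 (default, matches everything) -> port13
  168.0.0.0/6 (168.0.0.0 - 171.255.255.255) -> port10
  168.0.0.0/7 (168.0.0.0 - 169.255.255.255) -> port1
  169.32.0.0/11 (169.32.0.0 - 169.63.255.255) -> port2
  169.48.0.0/13 (169.48.0.0 - 169.55.255.255) -> port9
  169.48.0.0/14 (169.48.0.0 - 169.51.255.255) -> port6
More-specific entries that do NOT match:
  169.48.221.40/30 (169.48.221.40 - 169.48.221.43) does not contain 169.48.221.45
  169.48.221.36/30 (169.48.221.36 - 169.48.221.39) does not contain 169.48.221.45
  169.48.221.128/25 (169.48.221.128 - 169.48.221.255) does not contain 169.48.221.45
  169.48.64.0/18 (169.48.64.0 - 169.48.127.255) does not contain 169.48.221.45
  169.48.0.0/17 (169.48.0.0 - 169.48.127.255) does not contain 169.48.221.45
  185.48.0.0/16 (185.48.0.0 - 185.48.255.255) does not contain 169.48.221.45
  169.52.0.0/15 (169.52.0.0 - 169.53.255.255) does not contain 169.48.221.45
Longest matching prefix is /14 -> interface port6.

port6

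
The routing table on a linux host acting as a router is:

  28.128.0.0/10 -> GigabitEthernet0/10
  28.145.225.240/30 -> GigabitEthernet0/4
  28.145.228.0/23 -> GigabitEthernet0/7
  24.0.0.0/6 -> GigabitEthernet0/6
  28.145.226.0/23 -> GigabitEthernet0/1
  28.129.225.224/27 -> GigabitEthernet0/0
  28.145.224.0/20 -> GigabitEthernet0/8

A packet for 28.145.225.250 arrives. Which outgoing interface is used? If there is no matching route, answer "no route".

GigabitEthernet0/8

Routes whose prefix contains 28.145.225.250:
  28.128.0.0/10 (28.128.0.0 - 28.191.255.255) -> GigabitEthernet0/10
  28.145.224.0/20 (28.145.224.0 - 28.145.239.255) -> GigabitEthernet0/8
More-specific entries that do NOT match:
  28.145.225.240/30 (28.145.225.240 - 28.145.225.243) does not contain 28.145.225.250
  28.129.225.224/27 (28.129.225.224 - 28.129.225.255) does not contain 28.145.225.250
  28.145.228.0/23 (28.145.228.0 - 28.145.229.255) does not contain 28.145.225.250
  28.145.226.0/23 (28.145.226.0 - 28.145.227.255) does not contain 28.145.225.250
Longest matching prefix is /20 -> interface GigabitEthernet0/8.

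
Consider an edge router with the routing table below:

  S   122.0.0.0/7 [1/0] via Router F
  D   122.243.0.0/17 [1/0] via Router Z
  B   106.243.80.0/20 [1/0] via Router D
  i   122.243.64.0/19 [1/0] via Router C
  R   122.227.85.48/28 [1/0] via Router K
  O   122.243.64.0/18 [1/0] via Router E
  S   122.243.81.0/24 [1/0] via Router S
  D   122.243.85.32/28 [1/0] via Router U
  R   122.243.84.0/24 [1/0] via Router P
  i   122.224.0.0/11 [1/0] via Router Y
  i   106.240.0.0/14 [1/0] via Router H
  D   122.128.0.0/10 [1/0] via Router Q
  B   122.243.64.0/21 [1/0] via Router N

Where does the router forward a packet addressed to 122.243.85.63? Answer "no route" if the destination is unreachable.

Router C

Routes whose prefix contains 122.243.85.63:
  122.0.0.0/7 (122.0.0.0 - 123.255.255.255) -> Router F
  122.224.0.0/11 (122.224.0.0 - 122.255.255.255) -> Router Y
  122.243.0.0/17 (122.243.0.0 - 122.243.127.255) -> Router Z
  122.243.64.0/18 (122.243.64.0 - 122.243.127.255) -> Router E
  122.243.64.0/19 (122.243.64.0 - 122.243.95.255) -> Router C
More-specific entries that do NOT match:
  122.227.85.48/28 (122.227.85.48 - 122.227.85.63) does not contain 122.243.85.63
  122.243.85.32/28 (122.243.85.32 - 122.243.85.47) does not contain 122.243.85.63
  122.243.81.0/24 (122.243.81.0 - 122.243.81.255) does not contain 122.243.85.63
  122.243.84.0/24 (122.243.84.0 - 122.243.84.255) does not contain 122.243.85.63
  122.243.64.0/21 (122.243.64.0 - 122.243.71.255) does not contain 122.243.85.63
  106.243.80.0/20 (106.243.80.0 - 106.243.95.255) does not contain 122.243.85.63
Longest matching prefix is /19 -> next hop Router C.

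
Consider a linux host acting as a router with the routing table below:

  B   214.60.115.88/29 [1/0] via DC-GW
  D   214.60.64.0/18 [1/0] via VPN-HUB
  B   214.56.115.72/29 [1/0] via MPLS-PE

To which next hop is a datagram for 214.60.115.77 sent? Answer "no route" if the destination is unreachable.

VPN-HUB

Routes whose prefix contains 214.60.115.77:
  214.60.64.0/18 (214.60.64.0 - 214.60.127.255) -> VPN-HUB
More-specific entries that do NOT match:
  214.60.115.88/29 (214.60.115.88 - 214.60.115.95) does not contain 214.60.115.77
  214.56.115.72/29 (214.56.115.72 - 214.56.115.79) does not contain 214.60.115.77
Longest matching prefix is /18 -> next hop VPN-HUB.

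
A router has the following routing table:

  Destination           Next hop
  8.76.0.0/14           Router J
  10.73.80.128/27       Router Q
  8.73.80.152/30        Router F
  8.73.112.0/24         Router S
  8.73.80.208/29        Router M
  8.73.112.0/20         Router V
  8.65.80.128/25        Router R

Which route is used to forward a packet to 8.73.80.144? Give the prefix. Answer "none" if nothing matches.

none

8.73.80.144 is outside every listed prefix and there is no default route.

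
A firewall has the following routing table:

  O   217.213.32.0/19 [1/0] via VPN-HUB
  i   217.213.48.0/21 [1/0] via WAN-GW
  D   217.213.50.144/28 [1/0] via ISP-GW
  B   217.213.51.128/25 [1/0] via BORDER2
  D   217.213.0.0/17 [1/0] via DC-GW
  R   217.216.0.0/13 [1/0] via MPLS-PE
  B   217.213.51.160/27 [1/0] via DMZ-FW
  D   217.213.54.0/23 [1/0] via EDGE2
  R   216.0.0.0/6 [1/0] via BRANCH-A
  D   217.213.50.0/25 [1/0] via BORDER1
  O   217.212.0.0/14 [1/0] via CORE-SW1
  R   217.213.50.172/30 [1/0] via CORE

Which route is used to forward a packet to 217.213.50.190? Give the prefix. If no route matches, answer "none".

Entries matching 217.213.50.190:
  216.0.0.0/6 (216.0.0.0 - 219.255.255.255)
  217.212.0.0/14 (217.212.0.0 - 217.215.255.255)
  217.213.0.0/17 (217.213.0.0 - 217.213.127.255)
  217.213.32.0/19 (217.213.32.0 - 217.213.63.255)
  217.213.48.0/21 (217.213.48.0 - 217.213.55.255)
Most specific is 217.213.48.0/21.

217.213.48.0/21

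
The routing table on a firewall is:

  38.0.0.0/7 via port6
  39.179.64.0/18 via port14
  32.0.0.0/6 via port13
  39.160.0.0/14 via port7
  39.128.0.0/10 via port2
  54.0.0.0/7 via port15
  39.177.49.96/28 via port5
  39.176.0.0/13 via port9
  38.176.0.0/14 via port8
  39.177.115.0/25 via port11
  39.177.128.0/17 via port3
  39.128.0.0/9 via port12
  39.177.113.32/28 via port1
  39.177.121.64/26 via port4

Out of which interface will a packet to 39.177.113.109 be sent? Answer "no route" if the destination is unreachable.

port9

Routes whose prefix contains 39.177.113.109:
  38.0.0.0/7 (38.0.0.0 - 39.255.255.255) -> port6
  39.128.0.0/9 (39.128.0.0 - 39.255.255.255) -> port12
  39.128.0.0/10 (39.128.0.0 - 39.191.255.255) -> port2
  39.176.0.0/13 (39.176.0.0 - 39.183.255.255) -> port9
More-specific entries that do NOT match:
  39.177.49.96/28 (39.177.49.96 - 39.177.49.111) does not contain 39.177.113.109
  39.177.113.32/28 (39.177.113.32 - 39.177.113.47) does not contain 39.177.113.109
  39.177.121.64/26 (39.177.121.64 - 39.177.121.127) does not contain 39.177.113.109
  39.177.115.0/25 (39.177.115.0 - 39.177.115.127) does not contain 39.177.113.109
  39.179.64.0/18 (39.179.64.0 - 39.179.127.255) does not contain 39.177.113.109
  39.177.128.0/17 (39.177.128.0 - 39.177.255.255) does not contain 39.177.113.109
  39.160.0.0/14 (39.160.0.0 - 39.163.255.255) does not contain 39.177.113.109
  38.176.0.0/14 (38.176.0.0 - 38.179.255.255) does not contain 39.177.113.109
Longest matching prefix is /13 -> interface port9.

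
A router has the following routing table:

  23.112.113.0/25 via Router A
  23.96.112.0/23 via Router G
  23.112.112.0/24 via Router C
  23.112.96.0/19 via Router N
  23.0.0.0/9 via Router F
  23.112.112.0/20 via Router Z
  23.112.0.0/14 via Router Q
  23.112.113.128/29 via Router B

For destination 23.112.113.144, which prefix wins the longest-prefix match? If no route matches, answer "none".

23.112.112.0/20

Entries matching 23.112.113.144:
  23.0.0.0/9 (23.0.0.0 - 23.127.255.255)
  23.112.0.0/14 (23.112.0.0 - 23.115.255.255)
  23.112.96.0/19 (23.112.96.0 - 23.112.127.255)
  23.112.112.0/20 (23.112.112.0 - 23.112.127.255)
Most specific is 23.112.112.0/20.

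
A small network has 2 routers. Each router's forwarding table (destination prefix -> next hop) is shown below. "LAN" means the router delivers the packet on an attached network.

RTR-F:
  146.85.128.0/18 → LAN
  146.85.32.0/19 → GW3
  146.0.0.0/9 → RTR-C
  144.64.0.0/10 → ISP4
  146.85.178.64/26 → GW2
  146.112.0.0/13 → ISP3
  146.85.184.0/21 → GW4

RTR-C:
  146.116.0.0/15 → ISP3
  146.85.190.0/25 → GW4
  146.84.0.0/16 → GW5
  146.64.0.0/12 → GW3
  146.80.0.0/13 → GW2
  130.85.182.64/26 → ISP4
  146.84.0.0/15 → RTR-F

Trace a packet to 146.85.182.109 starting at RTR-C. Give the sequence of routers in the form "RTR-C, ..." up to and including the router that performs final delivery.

At RTR-C: longest match for 146.85.182.109 is 146.84.0.0/15 -> RTR-F
At RTR-F: longest match for 146.85.182.109 is 146.85.128.0/18 -> LAN

RTR-C, RTR-F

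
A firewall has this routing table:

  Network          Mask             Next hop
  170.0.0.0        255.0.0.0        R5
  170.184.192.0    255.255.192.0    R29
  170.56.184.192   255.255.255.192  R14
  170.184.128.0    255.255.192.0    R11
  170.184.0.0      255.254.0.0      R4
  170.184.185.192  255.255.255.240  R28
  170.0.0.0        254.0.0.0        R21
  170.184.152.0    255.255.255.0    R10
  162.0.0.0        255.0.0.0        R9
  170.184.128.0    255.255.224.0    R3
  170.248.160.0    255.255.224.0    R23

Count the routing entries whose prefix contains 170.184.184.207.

4

Prefixes containing 170.184.184.207:
  170.0.0.0/7 (170.0.0.0 - 171.255.255.255)
  170.0.0.0/8 (170.0.0.0 - 170.255.255.255)
  170.184.0.0/15 (170.184.0.0 - 170.185.255.255)
  170.184.128.0/18 (170.184.128.0 - 170.184.191.255)
Total matching entries: 4.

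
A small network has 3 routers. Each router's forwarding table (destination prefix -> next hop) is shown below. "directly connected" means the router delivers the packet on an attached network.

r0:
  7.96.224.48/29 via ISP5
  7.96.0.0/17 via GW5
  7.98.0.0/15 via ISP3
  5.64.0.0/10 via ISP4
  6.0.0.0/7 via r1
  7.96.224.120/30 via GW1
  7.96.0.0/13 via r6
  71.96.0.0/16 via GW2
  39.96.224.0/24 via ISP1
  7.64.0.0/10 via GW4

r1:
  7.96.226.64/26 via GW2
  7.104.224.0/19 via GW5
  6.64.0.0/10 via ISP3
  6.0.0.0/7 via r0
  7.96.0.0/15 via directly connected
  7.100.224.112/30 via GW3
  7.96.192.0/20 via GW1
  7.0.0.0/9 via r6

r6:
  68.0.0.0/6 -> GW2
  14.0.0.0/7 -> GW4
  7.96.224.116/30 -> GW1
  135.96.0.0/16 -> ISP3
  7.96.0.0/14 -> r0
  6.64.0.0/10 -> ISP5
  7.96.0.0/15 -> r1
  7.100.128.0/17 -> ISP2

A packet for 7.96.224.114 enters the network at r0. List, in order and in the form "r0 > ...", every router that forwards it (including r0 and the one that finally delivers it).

r0 > r6 > r1

At r0: longest match for 7.96.224.114 is 7.96.0.0/13 -> r6
At r6: longest match for 7.96.224.114 is 7.96.0.0/15 -> r1
At r1: longest match for 7.96.224.114 is 7.96.0.0/15 -> directly connected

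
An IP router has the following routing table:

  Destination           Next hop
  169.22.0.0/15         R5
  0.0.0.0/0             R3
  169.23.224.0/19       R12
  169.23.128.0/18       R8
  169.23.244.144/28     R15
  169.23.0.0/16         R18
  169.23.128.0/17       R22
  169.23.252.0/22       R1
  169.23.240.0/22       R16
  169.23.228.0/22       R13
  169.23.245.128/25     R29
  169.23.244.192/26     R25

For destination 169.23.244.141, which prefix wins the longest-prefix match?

169.23.224.0/19

Entries matching 169.23.244.141:
  0.0.0.0/0 (default, matches everything)
  169.22.0.0/15 (169.22.0.0 - 169.23.255.255)
  169.23.0.0/16 (169.23.0.0 - 169.23.255.255)
  169.23.128.0/17 (169.23.128.0 - 169.23.255.255)
  169.23.224.0/19 (169.23.224.0 - 169.23.255.255)
Most specific is 169.23.224.0/19.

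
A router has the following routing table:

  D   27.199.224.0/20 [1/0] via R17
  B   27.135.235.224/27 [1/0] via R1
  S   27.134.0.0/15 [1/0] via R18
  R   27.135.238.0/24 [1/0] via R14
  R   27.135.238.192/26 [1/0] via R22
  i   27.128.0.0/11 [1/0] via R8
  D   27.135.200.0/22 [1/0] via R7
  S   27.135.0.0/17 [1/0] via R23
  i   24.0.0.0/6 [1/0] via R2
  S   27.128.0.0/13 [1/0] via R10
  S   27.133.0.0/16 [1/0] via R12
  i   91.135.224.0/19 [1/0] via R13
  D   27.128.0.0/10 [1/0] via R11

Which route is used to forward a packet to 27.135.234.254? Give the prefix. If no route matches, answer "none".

27.134.0.0/15

Entries matching 27.135.234.254:
  24.0.0.0/6 (24.0.0.0 - 27.255.255.255)
  27.128.0.0/10 (27.128.0.0 - 27.191.255.255)
  27.128.0.0/11 (27.128.0.0 - 27.159.255.255)
  27.128.0.0/13 (27.128.0.0 - 27.135.255.255)
  27.134.0.0/15 (27.134.0.0 - 27.135.255.255)
Most specific is 27.134.0.0/15.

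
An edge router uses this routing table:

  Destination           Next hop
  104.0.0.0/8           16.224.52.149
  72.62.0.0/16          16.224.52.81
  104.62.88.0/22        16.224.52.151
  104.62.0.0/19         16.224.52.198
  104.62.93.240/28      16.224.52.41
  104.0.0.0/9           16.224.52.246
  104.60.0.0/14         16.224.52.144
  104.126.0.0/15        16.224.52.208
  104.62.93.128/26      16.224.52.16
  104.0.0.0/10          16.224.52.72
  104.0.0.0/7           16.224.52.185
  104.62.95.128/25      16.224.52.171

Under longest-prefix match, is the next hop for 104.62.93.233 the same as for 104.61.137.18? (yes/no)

104.62.93.233: longest match 104.60.0.0/14 -> 16.224.52.144
104.61.137.18: longest match 104.60.0.0/14 -> 16.224.52.144

yes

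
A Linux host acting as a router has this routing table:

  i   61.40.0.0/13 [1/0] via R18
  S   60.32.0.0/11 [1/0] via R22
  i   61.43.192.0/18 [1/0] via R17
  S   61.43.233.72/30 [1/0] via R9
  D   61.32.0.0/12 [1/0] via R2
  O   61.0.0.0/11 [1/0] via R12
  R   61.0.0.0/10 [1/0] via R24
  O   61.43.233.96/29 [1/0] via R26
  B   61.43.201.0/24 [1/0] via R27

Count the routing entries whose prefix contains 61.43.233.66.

4

Prefixes containing 61.43.233.66:
  61.0.0.0/10 (61.0.0.0 - 61.63.255.255)
  61.32.0.0/12 (61.32.0.0 - 61.47.255.255)
  61.40.0.0/13 (61.40.0.0 - 61.47.255.255)
  61.43.192.0/18 (61.43.192.0 - 61.43.255.255)
Total matching entries: 4.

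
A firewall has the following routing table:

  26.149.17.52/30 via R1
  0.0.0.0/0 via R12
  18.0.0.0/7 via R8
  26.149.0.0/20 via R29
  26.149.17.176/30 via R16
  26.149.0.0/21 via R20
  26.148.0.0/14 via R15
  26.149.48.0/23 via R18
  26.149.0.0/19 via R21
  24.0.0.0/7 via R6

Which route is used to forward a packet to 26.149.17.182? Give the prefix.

26.149.0.0/19

Entries matching 26.149.17.182:
  0.0.0.0/0 (default, matches everything)
  26.148.0.0/14 (26.148.0.0 - 26.151.255.255)
  26.149.0.0/19 (26.149.0.0 - 26.149.31.255)
Most specific is 26.149.0.0/19.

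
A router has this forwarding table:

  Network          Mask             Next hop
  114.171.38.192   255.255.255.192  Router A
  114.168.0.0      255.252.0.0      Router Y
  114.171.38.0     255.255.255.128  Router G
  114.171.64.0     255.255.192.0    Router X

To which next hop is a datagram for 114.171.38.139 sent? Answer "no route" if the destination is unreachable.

Router Y

Routes whose prefix contains 114.171.38.139:
  114.168.0.0/14 (114.168.0.0 - 114.171.255.255) -> Router Y
More-specific entries that do NOT match:
  114.171.38.192/26 (114.171.38.192 - 114.171.38.255) does not contain 114.171.38.139
  114.171.38.0/25 (114.171.38.0 - 114.171.38.127) does not contain 114.171.38.139
  114.171.64.0/18 (114.171.64.0 - 114.171.127.255) does not contain 114.171.38.139
Longest matching prefix is /14 -> next hop Router Y.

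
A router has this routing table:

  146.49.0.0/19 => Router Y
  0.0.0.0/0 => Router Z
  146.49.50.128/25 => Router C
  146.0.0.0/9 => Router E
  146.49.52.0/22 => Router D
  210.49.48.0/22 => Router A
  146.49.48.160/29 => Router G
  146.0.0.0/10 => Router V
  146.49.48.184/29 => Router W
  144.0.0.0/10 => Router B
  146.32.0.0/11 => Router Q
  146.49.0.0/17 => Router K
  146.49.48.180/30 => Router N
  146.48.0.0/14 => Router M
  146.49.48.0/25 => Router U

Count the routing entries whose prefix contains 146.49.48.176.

6

Prefixes containing 146.49.48.176:
  0.0.0.0/0 (default, matches everything)
  146.0.0.0/9 (146.0.0.0 - 146.127.255.255)
  146.0.0.0/10 (146.0.0.0 - 146.63.255.255)
  146.32.0.0/11 (146.32.0.0 - 146.63.255.255)
  146.48.0.0/14 (146.48.0.0 - 146.51.255.255)
  146.49.0.0/17 (146.49.0.0 - 146.49.127.255)
Total matching entries: 6.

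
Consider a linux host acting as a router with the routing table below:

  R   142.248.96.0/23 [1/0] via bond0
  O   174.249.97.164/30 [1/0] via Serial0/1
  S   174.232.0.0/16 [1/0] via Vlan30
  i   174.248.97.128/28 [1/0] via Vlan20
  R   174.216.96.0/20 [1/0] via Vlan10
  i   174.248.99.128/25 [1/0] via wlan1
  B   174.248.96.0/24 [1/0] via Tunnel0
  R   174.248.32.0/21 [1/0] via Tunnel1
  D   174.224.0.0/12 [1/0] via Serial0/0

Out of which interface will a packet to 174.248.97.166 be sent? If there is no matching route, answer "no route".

No entry's prefix contains 174.248.97.166; there is no default route.

no route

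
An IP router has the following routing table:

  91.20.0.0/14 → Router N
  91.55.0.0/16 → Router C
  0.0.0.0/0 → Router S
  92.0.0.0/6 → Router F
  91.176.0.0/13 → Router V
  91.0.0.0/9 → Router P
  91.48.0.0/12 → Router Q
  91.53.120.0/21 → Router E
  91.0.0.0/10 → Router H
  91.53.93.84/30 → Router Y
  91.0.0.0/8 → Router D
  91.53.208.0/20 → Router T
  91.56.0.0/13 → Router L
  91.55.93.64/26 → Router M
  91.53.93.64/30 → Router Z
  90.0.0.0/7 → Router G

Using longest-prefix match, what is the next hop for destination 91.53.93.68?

Routes whose prefix contains 91.53.93.68:
  0.0.0.0/0 (default, matches everything) -> Router S
  90.0.0.0/7 (90.0.0.0 - 91.255.255.255) -> Router G
  91.0.0.0/8 (91.0.0.0 - 91.255.255.255) -> Router D
  91.0.0.0/9 (91.0.0.0 - 91.127.255.255) -> Router P
  91.0.0.0/10 (91.0.0.0 - 91.63.255.255) -> Router H
  91.48.0.0/12 (91.48.0.0 - 91.63.255.255) -> Router Q
More-specific entries that do NOT match:
  91.53.93.84/30 (91.53.93.84 - 91.53.93.87) does not contain 91.53.93.68
  91.53.93.64/30 (91.53.93.64 - 91.53.93.67) does not contain 91.53.93.68
  91.55.93.64/26 (91.55.93.64 - 91.55.93.127) does not contain 91.53.93.68
  91.53.120.0/21 (91.53.120.0 - 91.53.127.255) does not contain 91.53.93.68
  91.53.208.0/20 (91.53.208.0 - 91.53.223.255) does not contain 91.53.93.68
  91.55.0.0/16 (91.55.0.0 - 91.55.255.255) does not contain 91.53.93.68
  91.20.0.0/14 (91.20.0.0 - 91.23.255.255) does not contain 91.53.93.68
  91.176.0.0/13 (91.176.0.0 - 91.183.255.255) does not contain 91.53.93.68
  91.56.0.0/13 (91.56.0.0 - 91.63.255.255) does not contain 91.53.93.68
Longest matching prefix is /12 -> next hop Router Q.

Router Q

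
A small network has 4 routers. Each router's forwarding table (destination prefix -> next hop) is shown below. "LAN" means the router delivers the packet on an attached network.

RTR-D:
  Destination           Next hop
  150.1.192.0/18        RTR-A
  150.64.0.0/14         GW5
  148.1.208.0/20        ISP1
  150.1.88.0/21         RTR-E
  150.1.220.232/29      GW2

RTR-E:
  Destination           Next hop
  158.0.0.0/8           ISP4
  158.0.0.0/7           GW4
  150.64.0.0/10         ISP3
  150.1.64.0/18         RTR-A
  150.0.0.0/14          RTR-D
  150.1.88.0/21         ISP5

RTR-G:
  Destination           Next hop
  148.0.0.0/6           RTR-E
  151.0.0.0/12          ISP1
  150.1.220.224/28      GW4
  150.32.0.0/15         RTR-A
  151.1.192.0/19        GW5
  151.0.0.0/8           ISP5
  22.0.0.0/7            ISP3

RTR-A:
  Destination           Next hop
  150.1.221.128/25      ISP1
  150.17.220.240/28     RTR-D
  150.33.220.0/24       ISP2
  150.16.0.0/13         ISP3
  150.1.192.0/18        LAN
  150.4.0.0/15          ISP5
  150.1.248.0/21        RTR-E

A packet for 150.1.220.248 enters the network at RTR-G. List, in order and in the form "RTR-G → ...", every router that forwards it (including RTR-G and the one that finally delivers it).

At RTR-G: longest match for 150.1.220.248 is 148.0.0.0/6 -> RTR-E
At RTR-E: longest match for 150.1.220.248 is 150.0.0.0/14 -> RTR-D
At RTR-D: longest match for 150.1.220.248 is 150.1.192.0/18 -> RTR-A
At RTR-A: longest match for 150.1.220.248 is 150.1.192.0/18 -> LAN

RTR-G → RTR-E → RTR-D → RTR-A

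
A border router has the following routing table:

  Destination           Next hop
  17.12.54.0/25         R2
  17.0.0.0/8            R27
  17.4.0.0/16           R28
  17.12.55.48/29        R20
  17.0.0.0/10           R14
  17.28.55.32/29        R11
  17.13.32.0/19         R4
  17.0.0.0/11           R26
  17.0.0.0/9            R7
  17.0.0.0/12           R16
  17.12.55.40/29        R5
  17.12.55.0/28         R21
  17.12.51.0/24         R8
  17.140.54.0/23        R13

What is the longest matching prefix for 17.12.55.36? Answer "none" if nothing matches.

17.0.0.0/12

Entries matching 17.12.55.36:
  17.0.0.0/8 (17.0.0.0 - 17.255.255.255)
  17.0.0.0/9 (17.0.0.0 - 17.127.255.255)
  17.0.0.0/10 (17.0.0.0 - 17.63.255.255)
  17.0.0.0/11 (17.0.0.0 - 17.31.255.255)
  17.0.0.0/12 (17.0.0.0 - 17.15.255.255)
Most specific is 17.0.0.0/12.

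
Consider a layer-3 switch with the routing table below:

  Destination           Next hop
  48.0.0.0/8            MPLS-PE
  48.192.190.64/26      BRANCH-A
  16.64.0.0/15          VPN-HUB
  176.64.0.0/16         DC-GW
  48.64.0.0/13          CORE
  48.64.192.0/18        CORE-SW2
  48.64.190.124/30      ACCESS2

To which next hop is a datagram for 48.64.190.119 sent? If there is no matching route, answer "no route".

Routes whose prefix contains 48.64.190.119:
  48.0.0.0/8 (48.0.0.0 - 48.255.255.255) -> MPLS-PE
  48.64.0.0/13 (48.64.0.0 - 48.71.255.255) -> CORE
More-specific entries that do NOT match:
  48.64.190.124/30 (48.64.190.124 - 48.64.190.127) does not contain 48.64.190.119
  48.192.190.64/26 (48.192.190.64 - 48.192.190.127) does not contain 48.64.190.119
  48.64.192.0/18 (48.64.192.0 - 48.64.255.255) does not contain 48.64.190.119
  176.64.0.0/16 (176.64.0.0 - 176.64.255.255) does not contain 48.64.190.119
  16.64.0.0/15 (16.64.0.0 - 16.65.255.255) does not contain 48.64.190.119
Longest matching prefix is /13 -> next hop CORE.

CORE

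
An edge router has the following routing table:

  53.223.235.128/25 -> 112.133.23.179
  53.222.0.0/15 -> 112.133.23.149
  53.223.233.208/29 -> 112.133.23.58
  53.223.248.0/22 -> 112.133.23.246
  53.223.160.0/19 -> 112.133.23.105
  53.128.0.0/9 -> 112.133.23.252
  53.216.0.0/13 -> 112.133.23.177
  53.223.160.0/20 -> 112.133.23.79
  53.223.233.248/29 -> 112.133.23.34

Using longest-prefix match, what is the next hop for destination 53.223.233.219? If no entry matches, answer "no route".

112.133.23.149

Routes whose prefix contains 53.223.233.219:
  53.128.0.0/9 (53.128.0.0 - 53.255.255.255) -> 112.133.23.252
  53.216.0.0/13 (53.216.0.0 - 53.223.255.255) -> 112.133.23.177
  53.222.0.0/15 (53.222.0.0 - 53.223.255.255) -> 112.133.23.149
More-specific entries that do NOT match:
  53.223.233.208/29 (53.223.233.208 - 53.223.233.215) does not contain 53.223.233.219
  53.223.233.248/29 (53.223.233.248 - 53.223.233.255) does not contain 53.223.233.219
  53.223.235.128/25 (53.223.235.128 - 53.223.235.255) does not contain 53.223.233.219
  53.223.248.0/22 (53.223.248.0 - 53.223.251.255) does not contain 53.223.233.219
  53.223.160.0/20 (53.223.160.0 - 53.223.175.255) does not contain 53.223.233.219
  53.223.160.0/19 (53.223.160.0 - 53.223.191.255) does not contain 53.223.233.219
Longest matching prefix is /15 -> next hop 112.133.23.149.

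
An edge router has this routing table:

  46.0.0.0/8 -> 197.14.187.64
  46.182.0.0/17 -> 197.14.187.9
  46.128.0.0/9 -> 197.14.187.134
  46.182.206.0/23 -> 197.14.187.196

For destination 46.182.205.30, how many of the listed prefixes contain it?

2

Prefixes containing 46.182.205.30:
  46.0.0.0/8 (46.0.0.0 - 46.255.255.255)
  46.128.0.0/9 (46.128.0.0 - 46.255.255.255)
Total matching entries: 2.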